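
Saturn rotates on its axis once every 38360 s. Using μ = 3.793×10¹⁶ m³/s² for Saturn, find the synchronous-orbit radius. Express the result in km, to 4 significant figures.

r_sync ≈ 1.122×10⁵ km

A synchronous orbit has period T, so by Kepler's third law a = (μT²/4π²)^(1/3).
μT²/4π² = 3.793×10¹⁶ × (3.836×10⁴)² / 39.48 = 1.414×10²⁴ m³.
a = 1.122×10⁸ m = 1.1223×10⁵ km.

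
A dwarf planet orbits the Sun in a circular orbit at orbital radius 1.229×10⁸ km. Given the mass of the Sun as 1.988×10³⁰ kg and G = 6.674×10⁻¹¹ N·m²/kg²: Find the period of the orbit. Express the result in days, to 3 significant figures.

μ = GM = 6.674×10⁻¹¹ × 1.988×10³⁰ = 1.327×10²⁰ m³/s².
r = 1.229×10⁸ km = 1.229×10¹¹ m.
Kepler's third law: T = 2π√(r³/μ) = 2π√((1.229×10¹¹)³ / 1.327×10²⁰).
r³/μ = 1.399×10¹³ s², so T = 2π × 3.740×10⁶ = 2.350×10⁷ s.
Converting: 2.350×10⁷ s ÷ 86400 = 272.0 days.

T ≈ 272 days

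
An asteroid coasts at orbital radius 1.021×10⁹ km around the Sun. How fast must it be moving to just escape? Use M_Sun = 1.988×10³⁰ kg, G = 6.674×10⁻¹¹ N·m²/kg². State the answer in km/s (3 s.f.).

v_esc ≈ 16.1 km/s

μ = GM = 6.674×10⁻¹¹ × 1.988×10³⁰ = 1.327×10²⁰ m³/s².
r = 1.021×10⁹ km = 1.021×10¹² m.
Escape speed v_esc = √(2μ/r) = √(2 × 1.327×10²⁰ / 1.021×10¹²) = √(2.599×10⁸) = 16120 m/s.
= 16.12 km/s.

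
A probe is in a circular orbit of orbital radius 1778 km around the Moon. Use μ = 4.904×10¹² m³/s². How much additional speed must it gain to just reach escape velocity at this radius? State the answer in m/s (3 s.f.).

Δv ≈ 688 m/s

r = 1778 km = 1.778×10⁶ m.
Circular speed v_c = √(μ/r) = 1661 m/s.
Escape speed v_esc = √(2μ/r) = √2 × v_c = 2349 m/s.
Δv = v_esc − v_c = 687.9 m/s.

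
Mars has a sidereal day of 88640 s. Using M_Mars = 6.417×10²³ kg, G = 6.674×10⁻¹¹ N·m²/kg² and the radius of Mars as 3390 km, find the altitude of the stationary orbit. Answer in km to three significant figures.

μ = GM = 6.674×10⁻¹¹ × 6.417×10²³ = 4.283×10¹³ m³/s².
A synchronous orbit has period T, so by Kepler's third law a = (μT²/4π²)^(1/3).
μT²/4π² = 4.283×10¹³ × (8.864×10⁴)² / 39.48 = 8.524×10²¹ m³.
a = 2.043×10⁷ m = 20427 km.
Altitude h = a − R = 20427 − 3390 = 17037 km.

h_sync ≈ 17000 km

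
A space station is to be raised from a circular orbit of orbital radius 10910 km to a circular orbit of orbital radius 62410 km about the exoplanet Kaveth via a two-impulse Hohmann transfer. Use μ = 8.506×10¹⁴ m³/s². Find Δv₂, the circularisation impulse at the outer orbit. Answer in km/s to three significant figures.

r₁ = 10910 km = 1.091×10⁷ m.
r₂ = 62410 km = 6.241×10⁷ m.
Transfer ellipse a_t = (r₁ + r₂)/2 = 3.666×10⁷ m.
At r₁: circular v_c1 = √(μ/r₁) = 8830 m/s; transfer-periapsis v_p = √[μ(2/r₁ − 1/a_t)] = 11520 m/s.
At r₂: circular v_c2 = √(μ/r₂) = 3692 m/s; transfer-apoapsis v_a = √[μ(2/r₂ − 1/a_t)] = 2014 m/s.
Δv₂ = v_c2 − v_a = 1678 m/s.
= 1.678 km/s.

Δv ≈ 1.68 km/s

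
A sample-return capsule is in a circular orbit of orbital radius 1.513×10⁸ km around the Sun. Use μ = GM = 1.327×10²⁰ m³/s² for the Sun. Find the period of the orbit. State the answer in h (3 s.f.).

T ≈ 8920 h

r = 1.513×10⁸ km = 1.513×10¹¹ m.
Kepler's third law: T = 2π√(r³/μ) = 2π√((1.513×10¹¹)³ / 1.327×10²⁰).
r³/μ = 2.610×10¹³ s², so T = 2π × 5.109×10⁶ = 3.210×10⁷ s.
Converting: 3.210×10⁷ s ÷ 3600 = 8917 h.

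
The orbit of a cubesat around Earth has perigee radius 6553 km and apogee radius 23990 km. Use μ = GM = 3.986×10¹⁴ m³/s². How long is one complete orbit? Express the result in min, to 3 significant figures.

T ≈ 313 min

Semi-major axis a = (r_p + r_a)/2 = (6553.0 + 23990)/2 = 15272 km = 1.527×10⁷ m.
By Kepler's third law T = 2π√(a³/μ) = 2π × 2.989×10³ = 1.878×10⁴ s.
= 313.0 min.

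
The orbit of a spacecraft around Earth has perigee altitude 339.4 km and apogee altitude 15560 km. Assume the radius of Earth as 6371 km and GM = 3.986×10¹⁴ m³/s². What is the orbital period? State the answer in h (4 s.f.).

T ≈ 4.738 h

r_p = 6371 + 339.4 = 6710.4 km = 6.7104×10⁶ m.
r_a = 6371 + 15560 = 21931 km = 2.1931×10⁷ m.
Semi-major axis a = (r_p + r_a)/2 = (6710.4 + 21931)/2 = 14321 km = 1.432×10⁷ m.
By Kepler's third law T = 2π√(a³/μ) = 2π × 2.714×10³ = 1.706×10⁴ s.
= 4.738 h.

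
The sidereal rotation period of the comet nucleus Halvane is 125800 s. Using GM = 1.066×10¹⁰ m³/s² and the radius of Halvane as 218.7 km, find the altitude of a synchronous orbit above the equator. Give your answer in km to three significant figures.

h_sync ≈ 1400 km

A synchronous orbit has period T, so by Kepler's third law a = (μT²/4π²)^(1/3).
μT²/4π² = 1.066×10¹⁰ × (1.258×10⁵)² / 39.48 = 4.273×10¹⁸ m³.
a = 1.623×10⁶ m = 1622.8 km.
Altitude h = a − R = 1622.8 − 218.7 = 1404.1 km.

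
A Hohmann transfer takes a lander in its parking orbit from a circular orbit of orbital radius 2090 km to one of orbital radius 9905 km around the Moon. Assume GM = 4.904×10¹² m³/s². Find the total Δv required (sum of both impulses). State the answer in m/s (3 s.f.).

Δv_total ≈ 725 m/s

r₁ = 2090 km = 2.090×10⁶ m.
r₂ = 9905 km = 9.905×10⁶ m.
Transfer ellipse a_t = (r₁ + r₂)/2 = 5.998×10⁶ m.
At r₁: circular v_c1 = √(μ/r₁) = 1532 m/s; transfer-perilune v_p = √[μ(2/r₁ − 1/a_t)] = 1969 m/s.
Δv₁ = v_p − v_c1 = 436.7 m/s.
At r₂: circular v_c2 = √(μ/r₂) = 703.6 m/s; transfer-apolune v_a = √[μ(2/r₂ − 1/a_t)] = 415.4 m/s.
Δv₂ = v_c2 − v_a = 288.3 m/s.
Total Δv = Δv₁ + Δv₂ = 725.0 m/s.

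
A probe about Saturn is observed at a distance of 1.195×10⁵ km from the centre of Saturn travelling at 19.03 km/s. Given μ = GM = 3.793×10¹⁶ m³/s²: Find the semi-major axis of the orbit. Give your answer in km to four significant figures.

a ≈ 1.391×10⁵ km

r = 1.195×10⁸ m.
Specific orbital energy ε = v²/2 − μ/r = (19030)²/2 − 3.793×10¹⁶/1.195×10⁸ = -1.363×10⁸ J/kg.
Since ε = −μ/(2a), a = −μ/(2ε) = 1.391×10⁸ m = 1.3911×10⁵ km.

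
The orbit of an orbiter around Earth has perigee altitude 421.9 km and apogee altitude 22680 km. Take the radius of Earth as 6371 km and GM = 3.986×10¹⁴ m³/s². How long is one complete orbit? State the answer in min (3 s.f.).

r_p = 6371 + 421.9 = 6792.9 km = 6.7929×10⁶ m.
r_a = 6371 + 22680 = 29051 km = 2.9051×10⁷ m.
Semi-major axis a = (r_p + r_a)/2 = (6792.9 + 29051)/2 = 17922 km = 1.792×10⁷ m.
By Kepler's third law T = 2π√(a³/μ) = 2π × 3.800×10³ = 2.388×10⁴ s.
= 398.0 min.

T ≈ 398 min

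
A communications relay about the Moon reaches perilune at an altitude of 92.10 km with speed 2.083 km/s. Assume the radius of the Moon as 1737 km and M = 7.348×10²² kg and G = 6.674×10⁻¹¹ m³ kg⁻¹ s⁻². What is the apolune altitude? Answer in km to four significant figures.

μ = GM = 6.674×10⁻¹¹ × 7.348×10²² = 4.904×10¹² m³/s².
r_p = 1737 + 92.10 = 1829.1 km = 1.829×10⁶ m.
Specific energy ε = v²/2 − μ/r = -5.117×10⁵ J/kg, so a = −μ/(2ε) = 4.792×10⁶ m.
The apsides satisfy r_p + r_a = 2a, so the apolune radius is 2a − r_p = 7.755×10⁶ m = 7755.0 km.
Apolune altitude = 7755.0 − 1737 = 6018.0 km.

apolune altitude ≈ 6018 km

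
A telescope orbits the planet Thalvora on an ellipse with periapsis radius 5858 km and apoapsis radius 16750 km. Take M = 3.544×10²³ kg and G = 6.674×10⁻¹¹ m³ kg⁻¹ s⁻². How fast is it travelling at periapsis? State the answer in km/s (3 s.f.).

v ≈ 2.45 km/s

μ = GM = 6.674×10⁻¹¹ × 3.544×10²³ = 2.365×10¹³ m³/s².
Semi-major axis a = (r_p + r_a)/2 = 11304 km = 1.130×10⁷ m.
Vis-viva: v² = μ(2/r − 1/a) = 2.365×10¹³ × (3.414×10⁻⁷ − 8.846×10⁻⁸) = 5.983×10⁶ m²/s².
v = 2446 m/s = 2.446 km/s.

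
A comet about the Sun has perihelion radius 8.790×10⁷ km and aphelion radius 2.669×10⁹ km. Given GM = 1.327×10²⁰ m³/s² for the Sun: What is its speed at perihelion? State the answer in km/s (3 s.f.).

Semi-major axis a = (r_p + r_a)/2 = 1.3784×10⁹ km = 1.378×10¹² m.
Vis-viva: v² = μ(2/r − 1/a) = 1.327×10²⁰ × (2.275×10⁻¹¹ − 7.255×10⁻¹³) = 2.923×10⁹ m²/s².
v = 54070 m/s = 54.07 km/s.

v ≈ 54.1 km/s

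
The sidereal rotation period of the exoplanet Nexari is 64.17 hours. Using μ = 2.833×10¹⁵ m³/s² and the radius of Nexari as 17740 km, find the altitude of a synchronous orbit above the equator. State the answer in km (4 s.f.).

h_sync ≈ 1.387×10⁵ km

T = 64.17 hours = 2.310×10⁵ s.
A synchronous orbit has period T, so by Kepler's third law a = (μT²/4π²)^(1/3).
μT²/4π² = 2.833×10¹⁵ × (2.310×10⁵)² / 39.48 = 3.830×10²⁴ m³.
a = 1.565×10⁸ m = 1.5645×10⁵ km.
Altitude h = a − R = 1.5645×10⁵ − 17740 = 1.3871×10⁵ km.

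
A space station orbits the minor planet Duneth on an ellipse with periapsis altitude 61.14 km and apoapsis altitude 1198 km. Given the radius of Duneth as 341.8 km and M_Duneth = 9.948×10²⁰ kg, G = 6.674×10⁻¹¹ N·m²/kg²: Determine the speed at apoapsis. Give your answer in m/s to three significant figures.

μ = GM = 6.674×10⁻¹¹ × 9.948×10²⁰ = 6.639×10¹⁰ m³/s².
r_p = 341.8 + 61.14 = 402.94 km = 4.0294×10⁵ m.
r_a = 341.8 + 1198 = 1539.8 km = 1.5398×10⁶ m.
Semi-major axis a = (r_p + r_a)/2 = 971.37 km = 9.714×10⁵ m.
Vis-viva: v² = μ(2/r − 1/a) = 6.639×10¹⁰ × (1.299×10⁻⁶ − 1.029×10⁻⁶) = 1.789×10⁴ m²/s².
v = 133.7 m/s.

v ≈ 134 m/s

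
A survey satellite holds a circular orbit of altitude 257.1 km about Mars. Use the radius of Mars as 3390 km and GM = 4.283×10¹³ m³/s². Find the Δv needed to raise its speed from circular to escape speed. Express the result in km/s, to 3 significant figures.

Δv ≈ 1.42 km/s

r = 3390 + 257.1 = 3647.1 km = 3.6471×10⁶ m.
Circular speed v_c = √(μ/r) = 3427 m/s.
Escape speed v_esc = √(2μ/r) = √2 × v_c = 4846 m/s.
Δv = v_esc − v_c = 1419 m/s = 1.419 km/s.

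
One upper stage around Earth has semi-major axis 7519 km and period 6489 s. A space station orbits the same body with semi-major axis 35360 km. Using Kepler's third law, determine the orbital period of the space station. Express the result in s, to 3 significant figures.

Kepler's third law: T² ∝ a³, so T₂ = T₁ (a₂/a₁)^(3/2).
a₂/a₁ = 4.703, (a₂/a₁)^(3/2) = 10.20.
T₂ = 6489 × 10.20 = 66180 s.

T₂ ≈ 66200 s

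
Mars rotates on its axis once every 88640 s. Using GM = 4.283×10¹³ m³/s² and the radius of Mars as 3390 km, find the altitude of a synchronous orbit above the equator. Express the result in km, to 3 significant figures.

A synchronous orbit has period T, so by Kepler's third law a = (μT²/4π²)^(1/3).
μT²/4π² = 4.283×10¹³ × (8.864×10⁴)² / 39.48 = 8.524×10²¹ m³.
a = 2.043×10⁷ m = 20428 km.
Altitude h = a − R = 20428 − 3390 = 17038 km.

h_sync ≈ 17000 km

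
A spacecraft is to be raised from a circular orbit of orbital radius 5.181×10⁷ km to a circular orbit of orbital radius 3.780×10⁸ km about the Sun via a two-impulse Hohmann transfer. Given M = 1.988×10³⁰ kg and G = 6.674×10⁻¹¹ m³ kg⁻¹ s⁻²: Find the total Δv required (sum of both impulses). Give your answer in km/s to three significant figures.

Δv_total ≈ 26.0 km/s

μ = GM = 6.674×10⁻¹¹ × 1.988×10³⁰ = 1.327×10²⁰ m³/s².
r₁ = 5.181×10⁷ km = 5.181×10¹⁰ m.
r₂ = 3.780×10⁸ km = 3.780×10¹¹ m.
Transfer ellipse a_t = (r₁ + r₂)/2 = 2.149×10¹¹ m.
At r₁: circular v_c1 = √(μ/r₁) = 50610 m/s; transfer-perihelion v_p = √[μ(2/r₁ − 1/a_t)] = 67110 m/s.
Δv₁ = v_p − v_c1 = 16510 m/s.
At r₂: circular v_c2 = √(μ/r₂) = 18740 m/s; transfer-aphelion v_a = √[μ(2/r₂ − 1/a_t)] = 9199 m/s.
Δv₂ = v_c2 − v_a = 9536 m/s.
Total Δv = Δv₁ + Δv₂ = 26050 m/s = 26.05 km/s.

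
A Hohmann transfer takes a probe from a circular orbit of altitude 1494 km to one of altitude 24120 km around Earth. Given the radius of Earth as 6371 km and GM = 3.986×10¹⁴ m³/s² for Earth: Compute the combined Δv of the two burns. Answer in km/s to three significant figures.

Δv_total ≈ 3.16 km/s

r₁ = 6371 + 1494 = 7865.0 km = 7.8650×10⁶ m.
r₂ = 6371 + 24120 = 30491 km = 3.0491×10⁷ m.
Transfer ellipse a_t = (r₁ + r₂)/2 = 1.918×10⁷ m.
At r₁: circular v_c1 = √(μ/r₁) = 7119 m/s; transfer-perigee v_p = √[μ(2/r₁ − 1/a_t)] = 8976 m/s.
Δv₁ = v_p − v_c1 = 1857 m/s.
At r₂: circular v_c2 = √(μ/r₂) = 3616 m/s; transfer-apogee v_a = √[μ(2/r₂ − 1/a_t)] = 2315 m/s.
Δv₂ = v_c2 − v_a = 1300 m/s.
Total Δv = Δv₁ + Δv₂ = 3158 m/s = 3.158 km/s.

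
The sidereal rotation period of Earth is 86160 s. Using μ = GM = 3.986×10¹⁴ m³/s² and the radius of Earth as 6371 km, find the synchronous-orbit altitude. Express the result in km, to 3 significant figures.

A synchronous orbit has period T, so by Kepler's third law a = (μT²/4π²)^(1/3).
μT²/4π² = 3.986×10¹⁴ × (8.616×10⁴)² / 39.48 = 7.495×10²² m³.
a = 4.216×10⁷ m = 42163 km.
Altitude h = a − R = 42163 − 6371 = 35792 km.

h_sync ≈ 35800 km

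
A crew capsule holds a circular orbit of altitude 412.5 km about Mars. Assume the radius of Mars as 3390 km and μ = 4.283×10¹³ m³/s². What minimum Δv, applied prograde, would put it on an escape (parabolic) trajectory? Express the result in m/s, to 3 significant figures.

Δv ≈ 1390 m/s

r = 3390 + 412.5 = 3802.5 km = 3.8025×10⁶ m.
Circular speed v_c = √(μ/r) = 3356 m/s.
Escape speed v_esc = √(2μ/r) = √2 × v_c = 4746 m/s.
Δv = v_esc − v_c = 1390 m/s.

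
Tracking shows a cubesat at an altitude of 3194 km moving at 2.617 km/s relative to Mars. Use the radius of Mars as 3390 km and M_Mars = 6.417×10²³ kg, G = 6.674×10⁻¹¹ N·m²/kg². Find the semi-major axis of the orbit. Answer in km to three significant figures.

a ≈ 6950 km

μ = GM = 6.674×10⁻¹¹ × 6.417×10²³ = 4.283×10¹³ m³/s².
r = 3390 + 3194 = 6584.0 km = 6.584×10⁶ m.
Vis-viva rearranged: 1/a = 2/r − v²/μ = 3.038×10⁻⁷ − 1.599×10⁻⁷ = 1.439×10⁻⁷ m⁻¹.
a = 6.952×10⁶ m = 6951.6 km.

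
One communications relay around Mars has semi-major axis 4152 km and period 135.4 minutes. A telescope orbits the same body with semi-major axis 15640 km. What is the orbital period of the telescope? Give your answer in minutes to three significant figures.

Kepler's third law: T² ∝ a³, so T₂ = T₁ (a₂/a₁)^(3/2).
a₂/a₁ = 3.767, (a₂/a₁)^(3/2) = 7.311.
T₂ = 135.4 × 7.311 = 989.9 minutes.

T₂ ≈ 990 minutes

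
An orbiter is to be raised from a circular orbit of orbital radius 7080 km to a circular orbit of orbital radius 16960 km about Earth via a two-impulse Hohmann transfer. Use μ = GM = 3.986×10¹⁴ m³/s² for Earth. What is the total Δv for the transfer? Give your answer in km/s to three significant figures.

Δv_total ≈ 2.54 km/s

r₁ = 7080 km = 7.080×10⁶ m.
r₂ = 16960 km = 1.696×10⁷ m.
Transfer ellipse a_t = (r₁ + r₂)/2 = 1.202×10⁷ m.
At r₁: circular v_c1 = √(μ/r₁) = 7503 m/s; transfer-perigee v_p = √[μ(2/r₁ − 1/a_t)] = 8913 m/s.
Δv₁ = v_p − v_c1 = 1409 m/s.
At r₂: circular v_c2 = √(μ/r₂) = 4848 m/s; transfer-apogee v_a = √[μ(2/r₂ − 1/a_t)] = 3721 m/s.
Δv₂ = v_c2 − v_a = 1127 m/s.
Total Δv = Δv₁ + Δv₂ = 2537 m/s = 2.537 km/s.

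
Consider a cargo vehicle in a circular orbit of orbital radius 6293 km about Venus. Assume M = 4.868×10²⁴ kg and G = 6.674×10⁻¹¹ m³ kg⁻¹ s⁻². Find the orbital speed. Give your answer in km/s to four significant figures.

μ = GM = 6.674×10⁻¹¹ × 4.868×10²⁴ = 3.249×10¹⁴ m³/s².
r = 6293 km = 6.293×10⁶ m.
For a circular orbit v = √(μ/r) = √(3.249×10¹⁴ / 6.293×10⁶) = √(5.163×10⁷) = 7185 m/s.
That is 7.185 km/s.

v ≈ 7.185 km/s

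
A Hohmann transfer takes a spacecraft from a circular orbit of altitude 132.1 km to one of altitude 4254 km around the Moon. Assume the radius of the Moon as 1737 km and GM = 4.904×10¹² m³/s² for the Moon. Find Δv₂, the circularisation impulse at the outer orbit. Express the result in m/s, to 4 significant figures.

Δv ≈ 280.8 m/s

r₁ = 1737 + 132.1 = 1869.1 km = 1.8691×10⁶ m.
r₂ = 1737 + 4254 = 5991.0 km = 5.9910×10⁶ m.
Transfer ellipse a_t = (r₁ + r₂)/2 = 3.930×10⁶ m.
At r₁: circular v_c1 = √(μ/r₁) = 1620 m/s; transfer-perilune v_p = √[μ(2/r₁ − 1/a_t)] = 2000 m/s.
At r₂: circular v_c2 = √(μ/r₂) = 904.7 m/s; transfer-apolune v_a = √[μ(2/r₂ − 1/a_t)] = 623.9 m/s.
Δv₂ = v_c2 − v_a = 280.8 m/s.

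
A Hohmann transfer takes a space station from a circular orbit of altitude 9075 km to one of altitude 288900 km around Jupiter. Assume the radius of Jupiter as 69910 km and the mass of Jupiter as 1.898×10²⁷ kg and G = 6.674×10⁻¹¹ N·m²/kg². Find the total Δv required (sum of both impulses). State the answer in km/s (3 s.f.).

Δv_total ≈ 18.7 km/s

μ = GM = 6.674×10⁻¹¹ × 1.898×10²⁷ = 1.267×10¹⁷ m³/s².
r₁ = 69910 + 9075 = 78985 km = 7.8985×10⁷ m.
r₂ = 69910 + 288900 = 358810 km = 3.5881×10⁸ m.
Transfer ellipse a_t = (r₁ + r₂)/2 = 2.189×10⁸ m.
At r₁: circular v_c1 = √(μ/r₁) = 40050 m/s; transfer-perijove v_p = √[μ(2/r₁ − 1/a_t)] = 51270 m/s.
Δv₁ = v_p − v_c1 = 11230 m/s.
At r₂: circular v_c2 = √(μ/r₂) = 18790 m/s; transfer-apojove v_a = √[μ(2/r₂ − 1/a_t)] = 11290 m/s.
Δv₂ = v_c2 − v_a = 7503 m/s.
Total Δv = Δv₁ + Δv₂ = 18730 m/s = 18.73 km/s.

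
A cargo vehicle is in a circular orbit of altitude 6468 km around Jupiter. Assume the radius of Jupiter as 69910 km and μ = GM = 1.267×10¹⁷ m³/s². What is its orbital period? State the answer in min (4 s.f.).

T ≈ 196.4 min

r = 69910 + 6468 = 76378 km = 7.6378×10⁷ m.
Kepler's third law: T = 2π√(r³/μ) = 2π√((7.638×10⁷)³ / 1.267×10¹⁷).
r³/μ = 3.517×10⁶ s², so T = 2π × 1.875×10³ = 1.178×10⁴ s.
Converting: 1.178×10⁴ s ÷ 60.00 = 196.4 min.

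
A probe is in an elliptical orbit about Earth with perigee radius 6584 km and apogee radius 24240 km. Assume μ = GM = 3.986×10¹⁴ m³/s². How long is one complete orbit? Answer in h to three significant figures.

Semi-major axis a = (r_p + r_a)/2 = (6584.0 + 24240)/2 = 15412 km = 1.541×10⁷ m.
By Kepler's third law T = 2π√(a³/μ) = 2π × 3.031×10³ = 1.904×10⁴ s.
= 5.289 h.

T ≈ 5.29 h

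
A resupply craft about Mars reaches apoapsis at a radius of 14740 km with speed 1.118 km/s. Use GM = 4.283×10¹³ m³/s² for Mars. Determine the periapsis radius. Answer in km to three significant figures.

periapsis radius ≈ 4040 km

r_a = 1.474×10⁷ m.
Specific energy ε = v²/2 − μ/r = -2.281×10⁶ J/kg, so a = −μ/(2ε) = 9.390×10⁶ m.
The apsides satisfy r_p + r_a = 2a, so the periapsis radius is 2a − r_a = 4.039×10⁶ m = 4039.0 km.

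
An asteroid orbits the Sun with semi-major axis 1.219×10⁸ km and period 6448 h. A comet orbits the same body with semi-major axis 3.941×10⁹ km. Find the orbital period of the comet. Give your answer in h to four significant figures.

T₂ ≈ 1.185×10⁶ h

Kepler's third law: T² ∝ a³, so T₂ = T₁ (a₂/a₁)^(3/2).
a₂/a₁ = 32.33, (a₂/a₁)^(3/2) = 183.8.
T₂ = 6448 × 183.8 = 1.185×10⁶ h.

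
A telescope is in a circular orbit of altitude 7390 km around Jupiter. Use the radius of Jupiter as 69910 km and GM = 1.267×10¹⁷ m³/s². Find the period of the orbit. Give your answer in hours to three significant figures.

T ≈ 3.33 hours

r = 69910 + 7390 = 77300 km = 7.7300×10⁷ m.
Kepler's third law: T = 2π√(r³/μ) = 2π√((7.730×10⁷)³ / 1.267×10¹⁷).
r³/μ = 3.646×10⁶ s², so T = 2π × 1.909×10³ = 1.200×10⁴ s.
Converting: 1.200×10⁴ s ÷ 3600 = 3.332 hours.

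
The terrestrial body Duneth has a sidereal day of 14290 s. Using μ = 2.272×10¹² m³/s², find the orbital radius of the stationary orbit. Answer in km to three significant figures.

A synchronous orbit has period T, so by Kepler's third law a = (μT²/4π²)^(1/3).
μT²/4π² = 2.272×10¹² × (1.429×10⁴)² / 39.48 = 1.175×10¹⁹ m³.
a = 2.274×10⁶ m = 2273.5 km.

r_sync ≈ 2270 km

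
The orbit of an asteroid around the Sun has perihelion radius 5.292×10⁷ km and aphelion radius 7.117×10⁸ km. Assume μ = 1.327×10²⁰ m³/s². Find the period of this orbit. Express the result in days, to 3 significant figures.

Semi-major axis a = (r_p + r_a)/2 = (5.2920×10⁷ + 7.1170×10⁸)/2 = 3.8231×10⁸ km = 3.823×10¹¹ m.
By Kepler's third law T = 2π√(a³/μ) = 2π × 2.052×10⁷ = 1.289×10⁸ s.
= 1492 days.

T ≈ 1490 days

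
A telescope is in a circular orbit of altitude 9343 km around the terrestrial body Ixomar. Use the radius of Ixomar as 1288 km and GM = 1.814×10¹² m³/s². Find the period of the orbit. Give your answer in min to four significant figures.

T ≈ 2695 min

r = 1288 + 9343 = 10631 km = 1.0631×10⁷ m.
Kepler's third law: T = 2π√(r³/μ) = 2π√((1.063×10⁷)³ / 1.814×10¹²).
r³/μ = 6.623×10⁸ s², so T = 2π × 2.574×10⁴ = 1.617×10⁵ s.
Converting: 1.617×10⁵ s ÷ 60.00 = 2695 min.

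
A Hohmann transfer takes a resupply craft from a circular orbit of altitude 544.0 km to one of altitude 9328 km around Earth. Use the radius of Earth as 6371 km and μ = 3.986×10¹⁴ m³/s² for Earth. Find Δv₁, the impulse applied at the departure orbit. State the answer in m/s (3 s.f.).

Δv ≈ 1350 m/s

r₁ = 6371 + 544.0 = 6915.0 km = 6.9150×10⁶ m.
r₂ = 6371 + 9328 = 15699 km = 1.5699×10⁷ m.
Transfer ellipse a_t = (r₁ + r₂)/2 = 1.131×10⁷ m.
At r₁: circular v_c1 = √(μ/r₁) = 7592 m/s; transfer-perigee v_p = √[μ(2/r₁ − 1/a_t)] = 8946 m/s.
Δv₁ = v_p − v_c1 = 1354 m/s.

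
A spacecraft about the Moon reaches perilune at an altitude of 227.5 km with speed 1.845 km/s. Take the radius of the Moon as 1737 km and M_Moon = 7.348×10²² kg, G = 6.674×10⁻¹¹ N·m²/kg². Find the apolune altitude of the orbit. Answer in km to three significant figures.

μ = GM = 6.674×10⁻¹¹ × 7.348×10²² = 4.904×10¹² m³/s².
r_p = 1737 + 227.5 = 1964.5 km = 1.964×10⁶ m.
Specific energy ε = v²/2 − μ/r = -7.943×10⁵ J/kg, so a = −μ/(2ε) = 3.087×10⁶ m.
The apsides satisfy r_p + r_a = 2a, so the apolune radius is 2a − r_p = 4.209×10⁶ m = 4209.4 km.
Apolune altitude = 4209.4 − 1737 = 2472.4 km.

apolune altitude ≈ 2470 km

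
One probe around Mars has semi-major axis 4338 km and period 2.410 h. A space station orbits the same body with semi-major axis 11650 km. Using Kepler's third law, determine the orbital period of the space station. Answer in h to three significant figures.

T₂ ≈ 10.6 h

Kepler's third law: T² ∝ a³, so T₂ = T₁ (a₂/a₁)^(3/2).
a₂/a₁ = 2.686, (a₂/a₁)^(3/2) = 4.401.
T₂ = 2.410 × 4.401 = 10.61 h.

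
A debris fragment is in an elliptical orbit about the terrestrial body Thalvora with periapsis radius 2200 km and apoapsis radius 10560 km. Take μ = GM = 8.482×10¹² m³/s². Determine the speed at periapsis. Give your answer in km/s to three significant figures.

v ≈ 2.53 km/s

Semi-major axis a = (r_p + r_a)/2 = 6380.0 km = 6.380×10⁶ m.
Vis-viva: v² = μ(2/r − 1/a) = 8.482×10¹² × (9.091×10⁻⁷ − 1.567×10⁻⁷) = 6.381×10⁶ m²/s².
v = 2526 m/s = 2.526 km/s.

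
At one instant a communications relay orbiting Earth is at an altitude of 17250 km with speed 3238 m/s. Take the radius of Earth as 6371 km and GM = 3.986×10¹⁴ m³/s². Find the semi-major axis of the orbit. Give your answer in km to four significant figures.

a ≈ 17130 km

r = 6371 + 17250 = 23621 km = 2.362×10⁷ m.
Specific orbital energy ε = v²/2 − μ/r = (3238)²/2 − 3.986×10¹⁴/2.362×10⁷ = -1.163×10⁷ J/kg.
Since ε = −μ/(2a), a = −μ/(2ε) = 1.713×10⁷ m = 17133 km.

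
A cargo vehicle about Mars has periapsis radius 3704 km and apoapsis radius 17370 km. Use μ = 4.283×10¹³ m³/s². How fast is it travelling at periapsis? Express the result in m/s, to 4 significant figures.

v ≈ 4366 m/s

Semi-major axis a = (r_p + r_a)/2 = 10537 km = 1.054×10⁷ m.
Vis-viva: v² = μ(2/r − 1/a) = 4.283×10¹³ × (5.400×10⁻⁷ − 9.490×10⁻⁸) = 1.906×10⁷ m²/s².
v = 4366 m/s.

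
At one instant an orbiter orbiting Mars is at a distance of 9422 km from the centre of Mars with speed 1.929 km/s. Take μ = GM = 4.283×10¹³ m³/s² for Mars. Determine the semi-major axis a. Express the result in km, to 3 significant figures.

r = 9.422×10⁶ m.
Vis-viva rearranged: 1/a = 2/r − v²/μ = 2.123×10⁻⁷ − 8.688×10⁻⁸ = 1.254×10⁻⁷ m⁻¹.
a = 7.975×10⁶ m = 7975.1 km.

a ≈ 7980 km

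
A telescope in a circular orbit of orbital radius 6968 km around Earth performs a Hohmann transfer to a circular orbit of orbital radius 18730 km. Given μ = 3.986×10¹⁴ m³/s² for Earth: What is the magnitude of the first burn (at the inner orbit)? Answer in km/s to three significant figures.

Δv ≈ 1.57 km/s

r₁ = 6968 km = 6.968×10⁶ m.
r₂ = 18730 km = 1.873×10⁷ m.
Transfer ellipse a_t = (r₁ + r₂)/2 = 1.285×10⁷ m.
At r₁: circular v_c1 = √(μ/r₁) = 7563 m/s; transfer-perigee v_p = √[μ(2/r₁ − 1/a_t)] = 9132 m/s.
Δv₁ = v_p − v_c1 = 1568 m/s.
= 1.568 km/s.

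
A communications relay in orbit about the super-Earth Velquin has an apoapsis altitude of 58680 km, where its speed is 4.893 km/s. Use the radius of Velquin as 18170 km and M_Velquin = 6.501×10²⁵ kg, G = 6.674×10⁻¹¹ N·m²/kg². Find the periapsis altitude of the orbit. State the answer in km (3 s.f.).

μ = GM = 6.674×10⁻¹¹ × 6.501×10²⁵ = 4.339×10¹⁵ m³/s².
r_a = 18170 + 58680 = 76850 km = 7.685×10⁷ m.
Specific energy ε = v²/2 − μ/r = -4.449×10⁷ J/kg, so a = −μ/(2ε) = 4.876×10⁷ m.
The apsides satisfy r_p + r_a = 2a, so the periapsis radius is 2a − r_a = 2.068×10⁷ m = 20679 km.
Periapsis altitude = 20679 − 18170 = 2509.1 km.

periapsis altitude ≈ 2510 km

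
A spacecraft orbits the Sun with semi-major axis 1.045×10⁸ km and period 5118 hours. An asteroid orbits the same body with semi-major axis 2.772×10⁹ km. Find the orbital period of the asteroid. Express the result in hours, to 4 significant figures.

Kepler's third law: T² ∝ a³, so T₂ = T₁ (a₂/a₁)^(3/2).
a₂/a₁ = 26.53, (a₂/a₁)^(3/2) = 136.6.
T₂ = 5118 × 136.6 = 6.992×10⁵ hours.

T₂ ≈ 6.992×10⁵ hours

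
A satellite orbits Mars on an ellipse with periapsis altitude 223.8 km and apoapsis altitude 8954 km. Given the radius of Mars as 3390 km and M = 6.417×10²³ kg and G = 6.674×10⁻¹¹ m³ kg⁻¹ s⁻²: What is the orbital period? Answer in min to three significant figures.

μ = GM = 6.674×10⁻¹¹ × 6.417×10²³ = 4.283×10¹³ m³/s².
r_p = 3390 + 223.8 = 3613.8 km = 3.6138×10⁶ m.
r_a = 3390 + 8954 = 12344 km = 1.2344×10⁷ m.
Semi-major axis a = (r_p + r_a)/2 = (3613.8 + 12344)/2 = 7978.9 km = 7.979×10⁶ m.
By Kepler's third law T = 2π√(a³/μ) = 2π × 3.444×10³ = 2.164×10⁴ s.
= 360.6 min.

T ≈ 361 min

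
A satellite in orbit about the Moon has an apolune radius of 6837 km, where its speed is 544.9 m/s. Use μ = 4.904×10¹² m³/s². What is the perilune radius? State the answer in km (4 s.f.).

r_a = 6.837×10⁶ m.
Specific energy ε = v²/2 − μ/r = -5.688×10⁵ J/kg, so a = −μ/(2ε) = 4.311×10⁶ m.
The apsides satisfy r_p + r_a = 2a, so the perilune radius is 2a − r_a = 1.784×10⁶ m = 1784.4 km.

perilune radius ≈ 1784 km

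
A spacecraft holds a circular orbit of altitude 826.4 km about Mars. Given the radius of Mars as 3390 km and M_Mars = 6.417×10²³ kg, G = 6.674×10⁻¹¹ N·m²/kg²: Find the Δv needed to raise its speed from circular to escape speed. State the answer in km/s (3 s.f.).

Δv ≈ 1.32 km/s

μ = GM = 6.674×10⁻¹¹ × 6.417×10²³ = 4.283×10¹³ m³/s².
r = 3390 + 826.4 = 4216.4 km = 4.2164×10⁶ m.
Circular speed v_c = √(μ/r) = 3187 m/s.
Escape speed v_esc = √(2μ/r) = √2 × v_c = 4507 m/s.
Δv = v_esc − v_c = 1320 m/s = 1.320 km/s.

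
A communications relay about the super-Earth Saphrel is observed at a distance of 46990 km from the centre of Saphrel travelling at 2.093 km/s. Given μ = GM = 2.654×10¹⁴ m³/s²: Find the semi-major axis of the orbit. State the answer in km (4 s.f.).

r = 4.699×10⁷ m.
Vis-viva rearranged: 1/a = 2/r − v²/μ = 4.256×10⁻⁸ − 1.651×10⁻⁸ = 2.606×10⁻⁸ m⁻¹.
a = 3.838×10⁷ m = 38378 km.

a ≈ 38380 km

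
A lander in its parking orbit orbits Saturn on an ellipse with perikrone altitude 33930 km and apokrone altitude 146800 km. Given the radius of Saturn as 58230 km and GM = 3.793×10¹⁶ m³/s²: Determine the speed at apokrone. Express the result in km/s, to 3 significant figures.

r_p = 58230 + 33930 = 92160 km = 9.2160×10⁷ m.
r_a = 58230 + 146800 = 205030 km = 2.0503×10⁸ m.
Semi-major axis a = (r_p + r_a)/2 = 1.4860×10⁵ km = 1.486×10⁸ m.
Vis-viva: v² = μ(2/r − 1/a) = 3.793×10¹⁶ × (9.755×10⁻⁹ − 6.730×10⁻⁹) = 1.147×10⁸ m²/s².
v = 10710 m/s = 10.71 km/s.

v ≈ 10.7 km/s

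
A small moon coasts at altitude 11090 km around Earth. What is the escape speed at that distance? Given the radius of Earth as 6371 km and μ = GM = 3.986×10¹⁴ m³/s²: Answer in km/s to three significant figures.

v_esc ≈ 6.76 km/s

r = 6371 + 11090 = 17461 km = 1.7461×10⁷ m.
Escape speed v_esc = √(2μ/r) = √(2 × 3.986×10¹⁴ / 1.746×10⁷) = √(4.566×10⁷) = 6757 m/s.
= 6.757 km/s.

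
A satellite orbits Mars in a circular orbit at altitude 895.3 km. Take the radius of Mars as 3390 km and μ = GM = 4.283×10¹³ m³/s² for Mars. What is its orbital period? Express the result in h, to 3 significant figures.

r = 3390 + 895.3 = 4285.3 km = 4.2853×10⁶ m.
Kepler's third law: T = 2π√(r³/μ) = 2π√((4.285×10⁶)³ / 4.283×10¹³).
r³/μ = 1.837×10⁶ s², so T = 2π × 1.355×10³ = 8.517×10³ s.
Converting: 8.517×10³ s ÷ 3600 = 2.366 h.

T ≈ 2.37 h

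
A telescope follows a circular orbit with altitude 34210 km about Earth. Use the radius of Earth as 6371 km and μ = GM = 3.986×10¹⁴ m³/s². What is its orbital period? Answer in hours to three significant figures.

T ≈ 22.6 hours

r = 6371 + 34210 = 40581 km = 4.0581×10⁷ m.
Kepler's third law: T = 2π√(r³/μ) = 2π√((4.058×10⁷)³ / 3.986×10¹⁴).
r³/μ = 1.677×10⁸ s², so T = 2π × 1.295×10⁴ = 8.136×10⁴ s.
Converting: 8.136×10⁴ s ÷ 3600 = 22.60 hours.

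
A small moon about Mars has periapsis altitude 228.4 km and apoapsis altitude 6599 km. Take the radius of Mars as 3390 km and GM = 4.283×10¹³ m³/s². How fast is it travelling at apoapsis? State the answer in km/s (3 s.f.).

v ≈ 1.51 km/s

r_p = 3390 + 228.4 = 3618.4 km = 3.6184×10⁶ m.
r_a = 3390 + 6599 = 9989.0 km = 9.9890×10⁶ m.
Semi-major axis a = (r_p + r_a)/2 = 6803.7 km = 6.804×10⁶ m.
Vis-viva: v² = μ(2/r − 1/a) = 4.283×10¹³ × (2.002×10⁻⁷ − 1.470×10⁻⁷) = 2.280×10⁶ m²/s².
v = 1510 m/s = 1.510 km/s.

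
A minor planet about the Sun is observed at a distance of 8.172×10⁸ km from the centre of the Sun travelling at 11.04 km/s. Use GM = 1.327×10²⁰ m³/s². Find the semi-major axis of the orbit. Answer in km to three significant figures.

r = 8.172×10¹¹ m.
Vis-viva rearranged: 1/a = 2/r − v²/μ = 2.447×10⁻¹² − 9.185×10⁻¹³ = 1.529×10⁻¹² m⁻¹.
a = 6.541×10¹¹ m = 6.5406×10⁸ km.

a ≈ 6.54×10⁸ km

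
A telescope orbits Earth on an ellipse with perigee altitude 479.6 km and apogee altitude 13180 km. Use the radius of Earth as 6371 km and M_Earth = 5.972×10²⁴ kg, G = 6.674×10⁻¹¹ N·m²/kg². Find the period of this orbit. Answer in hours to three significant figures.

μ = GM = 6.674×10⁻¹¹ × 5.972×10²⁴ = 3.986×10¹⁴ m³/s².
r_p = 6371 + 479.6 = 6850.6 km = 6.8506×10⁶ m.
r_a = 6371 + 13180 = 19551 km = 1.9551×10⁷ m.
Semi-major axis a = (r_p + r_a)/2 = (6850.6 + 19551)/2 = 13201 km = 1.320×10⁷ m.
By Kepler's third law T = 2π√(a³/μ) = 2π × 2.402×10³ = 1.509×10⁴ s.
= 4.193 hours.

T ≈ 4.19 hours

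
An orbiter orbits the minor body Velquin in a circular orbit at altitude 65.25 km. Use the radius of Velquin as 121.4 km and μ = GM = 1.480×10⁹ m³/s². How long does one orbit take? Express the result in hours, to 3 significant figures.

T ≈ 3.66 hours

r = 121.4 + 65.25 = 186.65 km = 1.8665×10⁵ m.
Kepler's third law: T = 2π√(r³/μ) = 2π√((1.866×10⁵)³ / 1.480×10⁹).
r³/μ = 4.394×10⁶ s², so T = 2π × 2.096×10³ = 1.317×10⁴ s.
Converting: 1.317×10⁴ s ÷ 3600 = 3.658 hours.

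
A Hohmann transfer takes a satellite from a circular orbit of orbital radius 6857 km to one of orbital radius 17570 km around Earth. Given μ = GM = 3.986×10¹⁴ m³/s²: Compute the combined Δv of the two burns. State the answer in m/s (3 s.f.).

Δv_total ≈ 2710 m/s

r₁ = 6857 km = 6.857×10⁶ m.
r₂ = 17570 km = 1.757×10⁷ m.
Transfer ellipse a_t = (r₁ + r₂)/2 = 1.221×10⁷ m.
At r₁: circular v_c1 = √(μ/r₁) = 7624 m/s; transfer-perigee v_p = √[μ(2/r₁ − 1/a_t)] = 9145 m/s.
Δv₁ = v_p − v_c1 = 1520 m/s.
At r₂: circular v_c2 = √(μ/r₂) = 4763 m/s; transfer-apogee v_a = √[μ(2/r₂ − 1/a_t)] = 3569 m/s.
Δv₂ = v_c2 − v_a = 1194 m/s.
Total Δv = Δv₁ + Δv₂ = 2714 m/s.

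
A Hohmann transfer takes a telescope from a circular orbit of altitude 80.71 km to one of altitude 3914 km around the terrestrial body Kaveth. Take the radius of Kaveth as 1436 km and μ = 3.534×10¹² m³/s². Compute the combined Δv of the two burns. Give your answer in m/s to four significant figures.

r₁ = 1436 + 80.71 = 1516.7 km = 1.5167×10⁶ m.
r₂ = 1436 + 3914 = 5350.0 km = 5.3500×10⁶ m.
Transfer ellipse a_t = (r₁ + r₂)/2 = 3.433×10⁶ m.
At r₁: circular v_c1 = √(μ/r₁) = 1526 m/s; transfer-periapsis v_p = √[μ(2/r₁ − 1/a_t)] = 1905 m/s.
Δv₁ = v_p − v_c1 = 379.0 m/s.
At r₂: circular v_c2 = √(μ/r₂) = 812.7 m/s; transfer-apoapsis v_a = √[μ(2/r₂ − 1/a_t)] = 540.2 m/s.
Δv₂ = v_c2 − v_a = 272.6 m/s.
Total Δv = Δv₁ + Δv₂ = 651.6 m/s.

Δv_total ≈ 651.6 m/s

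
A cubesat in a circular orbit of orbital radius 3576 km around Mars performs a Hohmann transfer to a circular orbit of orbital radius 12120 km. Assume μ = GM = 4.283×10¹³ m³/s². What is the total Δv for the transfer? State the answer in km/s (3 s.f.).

r₁ = 3576 km = 3.576×10⁶ m.
r₂ = 12120 km = 1.212×10⁷ m.
Transfer ellipse a_t = (r₁ + r₂)/2 = 7.848×10⁶ m.
At r₁: circular v_c1 = √(μ/r₁) = 3461 m/s; transfer-periapsis v_p = √[μ(2/r₁ − 1/a_t)] = 4301 m/s.
Δv₁ = v_p − v_c1 = 840.0 m/s.
At r₂: circular v_c2 = √(μ/r₂) = 1880 m/s; transfer-apoapsis v_a = √[μ(2/r₂ − 1/a_t)] = 1269 m/s.
Δv₂ = v_c2 − v_a = 610.9 m/s.
Total Δv = Δv₁ + Δv₂ = 1451 m/s = 1.451 km/s.

Δv_total ≈ 1.45 km/s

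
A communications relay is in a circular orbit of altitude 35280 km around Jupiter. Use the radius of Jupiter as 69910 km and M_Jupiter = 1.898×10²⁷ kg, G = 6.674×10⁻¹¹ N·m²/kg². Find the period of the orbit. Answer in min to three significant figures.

μ = GM = 6.674×10⁻¹¹ × 1.898×10²⁷ = 1.267×10¹⁷ m³/s².
r = 69910 + 35280 = 105190 km = 1.0519×10⁸ m.
Kepler's third law: T = 2π√(r³/μ) = 2π√((1.052×10⁸)³ / 1.267×10¹⁷).
r³/μ = 9.188×10⁶ s², so T = 2π × 3.031×10³ = 1.905×10⁴ s.
Converting: 1.905×10⁴ s ÷ 60.00 = 317.4 min.

T ≈ 317 min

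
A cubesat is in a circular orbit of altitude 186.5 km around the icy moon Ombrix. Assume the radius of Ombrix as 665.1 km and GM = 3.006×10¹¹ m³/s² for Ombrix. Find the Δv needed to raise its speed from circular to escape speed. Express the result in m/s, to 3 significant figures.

Δv ≈ 246 m/s

r = 665.1 + 186.5 = 851.60 km = 8.5160×10⁵ m.
Circular speed v_c = √(μ/r) = 594.1 m/s.
Escape speed v_esc = √(2μ/r) = √2 × v_c = 840.2 m/s.
Δv = v_esc − v_c = 246.1 m/s.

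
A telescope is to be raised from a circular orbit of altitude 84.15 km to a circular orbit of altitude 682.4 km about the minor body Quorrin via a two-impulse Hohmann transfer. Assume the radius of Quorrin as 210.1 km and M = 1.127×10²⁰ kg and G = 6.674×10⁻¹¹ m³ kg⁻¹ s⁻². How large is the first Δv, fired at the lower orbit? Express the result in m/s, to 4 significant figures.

Δv ≈ 36.20 m/s

μ = GM = 6.674×10⁻¹¹ × 1.127×10²⁰ = 7.522×10⁹ m³/s².
r₁ = 210.1 + 84.15 = 294.25 km = 2.9425×10⁵ m.
r₂ = 210.1 + 682.4 = 892.50 km = 8.9250×10⁵ m.
Transfer ellipse a_t = (r₁ + r₂)/2 = 5.934×10⁵ m.
At r₁: circular v_c1 = √(μ/r₁) = 159.9 m/s; transfer-periapsis v_p = √[μ(2/r₁ − 1/a_t)] = 196.1 m/s.
Δv₁ = v_p − v_c1 = 36.20 m/s.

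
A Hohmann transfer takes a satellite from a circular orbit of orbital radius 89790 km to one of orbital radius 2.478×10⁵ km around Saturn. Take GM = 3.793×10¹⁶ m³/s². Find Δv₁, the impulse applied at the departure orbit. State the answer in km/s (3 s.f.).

r₁ = 89790 km = 8.979×10⁷ m.
r₂ = 2.478×10⁵ km = 2.478×10⁸ m.
Transfer ellipse a_t = (r₁ + r₂)/2 = 1.688×10⁸ m.
At r₁: circular v_c1 = √(μ/r₁) = 20550 m/s; transfer-perikrone v_p = √[μ(2/r₁ − 1/a_t)] = 24900 m/s.
Δv₁ = v_p − v_c1 = 4350 m/s.
= 4.350 km/s.

Δv ≈ 4.35 km/s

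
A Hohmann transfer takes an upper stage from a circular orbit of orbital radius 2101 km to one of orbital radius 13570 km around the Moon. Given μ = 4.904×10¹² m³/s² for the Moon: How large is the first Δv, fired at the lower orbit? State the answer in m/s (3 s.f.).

r₁ = 2101 km = 2.101×10⁶ m.
r₂ = 13570 km = 1.357×10⁷ m.
Transfer ellipse a_t = (r₁ + r₂)/2 = 7.836×10⁶ m.
At r₁: circular v_c1 = √(μ/r₁) = 1528 m/s; transfer-perilune v_p = √[μ(2/r₁ − 1/a_t)] = 2011 m/s.
Δv₁ = v_p − v_c1 = 482.8 m/s.

Δv ≈ 483 m/s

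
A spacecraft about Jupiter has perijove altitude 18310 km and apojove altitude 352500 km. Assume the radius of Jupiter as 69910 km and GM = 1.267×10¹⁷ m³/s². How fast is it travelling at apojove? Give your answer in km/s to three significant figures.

r_p = 69910 + 18310 = 88220 km = 8.8220×10⁷ m.
r_a = 69910 + 352500 = 422410 km = 4.2241×10⁸ m.
Semi-major axis a = (r_p + r_a)/2 = 2.5532×10⁵ km = 2.553×10⁸ m.
Vis-viva: v² = μ(2/r − 1/a) = 1.267×10¹⁷ × (4.735×10⁻⁹ − 3.917×10⁻⁹) = 1.036×10⁸ m²/s².
v = 10180 m/s = 10.18 km/s.

v ≈ 10.2 km/s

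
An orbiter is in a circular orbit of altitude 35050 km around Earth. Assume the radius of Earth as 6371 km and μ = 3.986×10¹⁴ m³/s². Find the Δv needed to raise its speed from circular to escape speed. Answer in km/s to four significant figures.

Δv ≈ 1.285 km/s

r = 6371 + 35050 = 41421 km = 4.1421×10⁷ m.
Circular speed v_c = √(μ/r) = 3102 m/s.
Escape speed v_esc = √(2μ/r) = √2 × v_c = 4387 m/s.
Δv = v_esc − v_c = 1285 m/s = 1.285 km/s.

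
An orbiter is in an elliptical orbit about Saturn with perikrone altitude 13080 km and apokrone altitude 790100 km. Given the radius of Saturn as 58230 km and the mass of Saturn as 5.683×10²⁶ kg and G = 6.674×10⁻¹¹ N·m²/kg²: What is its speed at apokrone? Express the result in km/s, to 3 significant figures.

v ≈ 2.63 km/s

μ = GM = 6.674×10⁻¹¹ × 5.683×10²⁶ = 3.793×10¹⁶ m³/s².
r_p = 58230 + 13080 = 71310 km = 7.1310×10⁷ m.
r_a = 58230 + 790100 = 848330 km = 8.4833×10⁸ m.
Semi-major axis a = (r_p + r_a)/2 = 4.5982×10⁵ km = 4.598×10⁸ m.
Vis-viva: v² = μ(2/r − 1/a) = 3.793×10¹⁶ × (2.358×10⁻⁹ − 2.175×10⁻⁹) = 6.934×10⁶ m²/s².
v = 2633 m/s = 2.633 km/s.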